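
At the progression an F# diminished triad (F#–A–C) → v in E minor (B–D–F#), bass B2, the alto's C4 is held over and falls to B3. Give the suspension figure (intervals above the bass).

At the second chord the bass is B2. The suspended C4 lies a ninth above the bass; after resolving down by step to B3, the interval above the bass becomes an octave.
Suspension figures are named by those two intervals: 9–8.

9–8 suspension.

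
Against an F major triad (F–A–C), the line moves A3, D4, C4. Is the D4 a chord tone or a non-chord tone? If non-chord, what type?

Non-chord tone — an appoggiatura.

The harmony at that moment is F major triad (F, A, C); D4 is not a chord tone.
It is approached by leap up from A3 and left by step down to C4.
Leap in, step out — an appoggiatura.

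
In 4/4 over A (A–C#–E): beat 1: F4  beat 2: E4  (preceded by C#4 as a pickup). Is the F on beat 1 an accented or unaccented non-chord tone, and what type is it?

The harmony at that moment is A major triad (A, C#, E); F4 is not a chord tone.
It is approached by leap up from C#4 and left by step down to E4.
Leap in, step out — an appoggiatura.
It falls on the downbeat, so it is accented.

Accented appoggiatura.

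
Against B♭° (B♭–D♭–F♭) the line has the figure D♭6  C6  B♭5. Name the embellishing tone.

The harmony at that moment is B♭ diminished triad (B♭, D♭, F♭); C6 is not a chord tone.
It is approached by step down from D♭6 and left by step down to B♭5.
Step in, step out in the same direction — a passing tone.

C6 is a passing tone.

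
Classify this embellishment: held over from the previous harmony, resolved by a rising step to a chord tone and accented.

Retardation.

Approach: by preparation — the pitch is first a chord tone, then held (tied or repeated) while the harmony changes under it. Departure: up by step. Metric position: strong.
A prepared dissonance that resolves upward by step — a retardation. (The same figure resolving downward would be a suspension.)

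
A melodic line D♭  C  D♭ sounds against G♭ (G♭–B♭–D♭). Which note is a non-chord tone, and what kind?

C is a neighbor tone.

The harmony at that moment is G♭ major triad (G♭, B♭, D♭); C is not a chord tone.
It is approached by step down from D♭ and left by step up to D♭.
Step away and step back to the same note — a neighbor tone (lower neighbor).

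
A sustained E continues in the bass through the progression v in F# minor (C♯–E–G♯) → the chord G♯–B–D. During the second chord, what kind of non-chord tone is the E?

Pedal tone (pedal point).

The harmony at that moment is G♯ diminished triad (G♯, B, D); E is not a chord tone.
It is held over (the same pitch as the preceding E) and then sustained as the same pitch into the next harmony.
Sustained through a change of harmony — a pedal tone.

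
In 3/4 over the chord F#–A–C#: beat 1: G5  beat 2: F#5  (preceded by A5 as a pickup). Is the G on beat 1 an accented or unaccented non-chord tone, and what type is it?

Accented passing tone.

The harmony at that moment is F# minor triad (F#, A, C#); G5 is not a chord tone.
It is approached by step down from A5 and left by step down to F#5.
Step in, step out in the same direction — a passing tone.
It falls on the downbeat, so it is accented.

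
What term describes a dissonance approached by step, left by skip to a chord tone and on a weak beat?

Escape tone.

Approach: by step. Departure: by leap. Metric position: weak.
Step in, leap out, from a weak position — an escape tone (échappée). (It is the mirror image of the appoggiatura, which leaps in and steps out on a strong beat.)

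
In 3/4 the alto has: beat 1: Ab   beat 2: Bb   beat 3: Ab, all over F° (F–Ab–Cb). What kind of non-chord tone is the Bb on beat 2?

Upper neighbor tone.

The harmony at that moment is F diminished triad (F, Ab, Cb); Bb is not a chord tone.
It is approached by step up from Ab and left by step down to Ab.
Step away and step back to the same note — a neighbor tone (upper neighbor).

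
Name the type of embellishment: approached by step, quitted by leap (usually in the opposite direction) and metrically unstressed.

Escape tone.

Approach: by step. Departure: by leap. Metric position: weak.
Step in, leap out, from a weak position — an escape tone (échappée). (It is the mirror image of the appoggiatura, which leaps in and steps out on a strong beat.)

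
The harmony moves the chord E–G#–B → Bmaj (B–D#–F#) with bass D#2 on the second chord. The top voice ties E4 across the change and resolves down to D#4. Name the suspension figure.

9–8 suspension.

At the second chord the bass is D#2. The suspended E4 lies a ninth above the bass; after resolving down by step to D#4, the interval above the bass becomes an octave.
Suspension figures are named by those two intervals: 9–8.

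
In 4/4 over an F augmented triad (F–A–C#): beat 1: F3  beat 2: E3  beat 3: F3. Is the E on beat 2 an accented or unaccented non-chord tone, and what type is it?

Unaccented neighbor tone.

The harmony at that moment is F augmented triad (F, A, C#); E3 is not a chord tone.
It is approached by step down from F3 and left by step up to F3.
Step away and step back to the same note — a neighbor tone (lower neighbor).
It falls on a weak beat, so it is unaccented.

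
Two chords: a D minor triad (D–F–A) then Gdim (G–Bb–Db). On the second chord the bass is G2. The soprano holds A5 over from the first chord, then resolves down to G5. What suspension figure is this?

9–8 suspension.

At the second chord the bass is G2. The suspended A5 lies a ninth above the bass; after resolving down by step to G5, the interval above the bass becomes an octave.
Suspension figures are named by those two intervals: 9–8.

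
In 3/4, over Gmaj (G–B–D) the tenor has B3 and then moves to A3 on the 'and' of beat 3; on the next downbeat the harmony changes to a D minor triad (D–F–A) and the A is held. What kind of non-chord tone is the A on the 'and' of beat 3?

Anticipation.

The harmony at that moment is G major triad (G, B, D); A3 is not a chord tone.
It is approached by step down from B3 and then sustained as the same pitch into the next harmony.
Arriving early and becoming a chord tone when the harmony changes — an anticipation.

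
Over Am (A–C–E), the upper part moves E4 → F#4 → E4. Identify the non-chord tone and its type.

F#4 is a neighbor tone.

The harmony at that moment is A minor triad (A, C, E); F#4 is not a chord tone.
It is approached by step up from E4 and left by step down to E4.
Step away and step back to the same note — a neighbor tone (upper neighbor).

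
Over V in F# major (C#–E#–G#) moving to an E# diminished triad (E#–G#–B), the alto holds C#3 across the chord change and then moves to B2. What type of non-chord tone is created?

The harmony at that moment is E# diminished triad (E#, G#, B); C#3 is not a chord tone.
It is held over (the same pitch as the preceding C#3) and left by step down to B2.
Held over from the previous chord and resolving down by step — a suspension.

C#3 is a suspension.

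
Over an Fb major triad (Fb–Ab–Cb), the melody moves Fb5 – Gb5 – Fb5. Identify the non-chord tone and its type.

Gb5 is a neighbor tone.

The harmony at that moment is Fb major triad (Fb, Ab, Cb); Gb5 is not a chord tone.
It is approached by step up from Fb5 and left by step down to Fb5.
Step away and step back to the same note — a neighbor tone (upper neighbor).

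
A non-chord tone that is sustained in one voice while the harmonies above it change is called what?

Approach: none. Departure: none — a single pitch is sustained while the chords change around it, passing through harmonies that do not contain it.
No melodic motion at all; the dissonance is created entirely by the moving harmonies against the stationary note — a pedal tone (pedal point).

Pedal tone.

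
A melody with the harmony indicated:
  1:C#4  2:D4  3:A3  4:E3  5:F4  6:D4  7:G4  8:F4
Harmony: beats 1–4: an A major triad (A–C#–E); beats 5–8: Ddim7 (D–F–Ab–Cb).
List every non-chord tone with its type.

D4 (beat 2) — escape tone; G4 (beat 7) — appoggiatura.

The harmony at that moment is A major triad (A, C#, E); D4 is not a chord tone.
It is approached by step up from C#4 and left by leap down to A3.
Step in, leap out — an escape tone.
The harmony at that moment is D diminished seventh chord (D, F, Ab, Cb); G4 is not a chord tone.
It is approached by leap up from D4 and left by step down to F4.
Leap in, step out — an appoggiatura.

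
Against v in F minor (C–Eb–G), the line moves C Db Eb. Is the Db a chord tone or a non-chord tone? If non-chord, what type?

The harmony at that moment is C minor triad (C, Eb, G); Db is not a chord tone.
It is approached by step up from C and left by step up to Eb.
Step in, step out in the same direction — a passing tone.

Non-chord tone — a passing tone.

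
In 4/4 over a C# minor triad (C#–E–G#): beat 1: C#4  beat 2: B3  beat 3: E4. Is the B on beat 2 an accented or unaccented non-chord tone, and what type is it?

Unaccented escape tone.

The harmony at that moment is C# minor triad (C#, E, G#); B3 is not a chord tone.
It is approached by step down from C#4 and left by leap up to E4.
Step in, leap out — an escape tone.
It falls on a weak beat, so it is unaccented.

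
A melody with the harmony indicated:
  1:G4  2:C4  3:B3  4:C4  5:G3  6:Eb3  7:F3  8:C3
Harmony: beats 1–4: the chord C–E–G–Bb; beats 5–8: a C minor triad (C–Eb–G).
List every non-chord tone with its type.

The harmony at that moment is C dominant seventh chord (C, E, G, Bb); B3 is not a chord tone.
It is approached by step down from C4 and left by step up to C4.
Step away and step back to the same note — a neighbor tone (lower neighbor).
The harmony at that moment is C minor triad (C, Eb, G); F3 is not a chord tone.
It is approached by step up from Eb3 and left by leap down to C3.
Step in, leap out — an escape tone.

B3 (beat 3) — neighbor tone; F3 (beat 7) — escape tone.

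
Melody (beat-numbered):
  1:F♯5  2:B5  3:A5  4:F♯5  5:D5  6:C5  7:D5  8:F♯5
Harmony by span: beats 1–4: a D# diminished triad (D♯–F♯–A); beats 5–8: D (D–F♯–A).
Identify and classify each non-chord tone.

The harmony at that moment is D♯ diminished triad (D♯, F♯, A); B5 is not a chord tone.
It is approached by leap up from F♯5 and left by step down to A5.
Leap in, step out — an appoggiatura.
The harmony at that moment is D major triad (D, F♯, A); C5 is not a chord tone.
It is approached by step down from D5 and left by step up to D5.
Step away and step back to the same note — a neighbor tone (lower neighbor).

B5 (beat 2) — appoggiatura; C5 (beat 6) — neighbor tone.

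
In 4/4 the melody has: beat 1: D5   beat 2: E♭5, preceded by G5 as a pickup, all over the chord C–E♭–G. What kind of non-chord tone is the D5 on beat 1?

The harmony at that moment is C minor triad (C, E♭, G); D5 is not a chord tone.
It is approached by leap down from G5 and left by step up to E♭5.
Leap in, step out, metrically accented — an appoggiatura.

Appoggiatura.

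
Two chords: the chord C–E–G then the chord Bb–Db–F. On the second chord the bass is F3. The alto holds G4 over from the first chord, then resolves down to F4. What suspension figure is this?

9–8 suspension.

At the second chord the bass is F3. The suspended G4 lies a ninth above the bass; after resolving down by step to F4, the interval above the bass becomes an octave.
Suspension figures are named by those two intervals: 9–8.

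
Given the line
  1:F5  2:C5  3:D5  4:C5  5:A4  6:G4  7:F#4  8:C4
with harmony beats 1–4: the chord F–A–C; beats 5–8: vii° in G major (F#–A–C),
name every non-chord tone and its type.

D5 (beat 3) — neighbor tone; G4 (beat 6) — passing tone.

The harmony at that moment is F major triad (F, A, C); D5 is not a chord tone.
It is approached by step up from C5 and left by step down to C5.
Step away and step back to the same note — a neighbor tone (upper neighbor).
The harmony at that moment is F# diminished triad (F#, A, C); G4 is not a chord tone.
It is approached by step down from A4 and left by step down to F#4.
Step in, step out in the same direction — a passing tone.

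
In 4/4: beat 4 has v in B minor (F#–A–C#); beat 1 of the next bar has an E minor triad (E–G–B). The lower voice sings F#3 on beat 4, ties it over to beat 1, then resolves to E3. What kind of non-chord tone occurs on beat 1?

The harmony at that moment is E minor triad (E, G, B); F#3 is not a chord tone.
It is held over (the same pitch as the preceding F#3) and left by step down to E3.
Held over from the previous chord and resolving down by step — a suspension.

Suspension.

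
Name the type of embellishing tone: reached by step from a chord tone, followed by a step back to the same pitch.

Neighbor tone.

Approach: by step. Departure: by step in the opposite direction, back to the starting pitch.
Stepwise on both sides but reversing to return to the same chord tone — a neighbor tone. (Had it continued onward in the same direction it would be a passing tone instead.)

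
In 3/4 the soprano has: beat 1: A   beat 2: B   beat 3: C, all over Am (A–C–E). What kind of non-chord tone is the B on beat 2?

The harmony at that moment is A minor triad (A, C, E); B is not a chord tone.
It is approached by step up from A and left by step up to C.
Step in, step out in the same direction — a passing tone.

Passing tone.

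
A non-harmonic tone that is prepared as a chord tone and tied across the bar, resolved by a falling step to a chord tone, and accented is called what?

Approach: by preparation — the pitch is first a chord tone, then held (tied or repeated) while the harmony changes under it. Departure: down by step. Metric position: strong.
A prepared dissonance that resolves downward by step — a suspension. (The same figure resolving upward would be a retardation.)

Suspension.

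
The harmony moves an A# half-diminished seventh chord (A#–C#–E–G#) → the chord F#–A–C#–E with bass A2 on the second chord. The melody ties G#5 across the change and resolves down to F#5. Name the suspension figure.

7–6 suspension.

At the second chord the bass is A2. The suspended G#5 lies a seventh above the bass; after resolving down by step to F#5, the interval above the bass becomes a sixth.
Suspension figures are named by those two intervals: 7–6.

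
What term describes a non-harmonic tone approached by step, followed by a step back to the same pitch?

Neighbor tone.

Approach: by step. Departure: by step in the opposite direction, back to the starting pitch.
Stepwise on both sides but reversing to return to the same chord tone — a neighbor tone. (Had it continued onward in the same direction it would be a passing tone instead.)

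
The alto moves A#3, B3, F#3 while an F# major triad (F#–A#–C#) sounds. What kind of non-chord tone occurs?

B3 is an escape tone.

The harmony at that moment is F# major triad (F#, A#, C#); B3 is not a chord tone.
It is approached by step up from A#3 and left by leap down to F#3.
Step in, leap out — an escape tone.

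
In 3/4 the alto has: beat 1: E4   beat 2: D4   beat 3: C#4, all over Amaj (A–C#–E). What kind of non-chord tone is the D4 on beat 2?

Passing tone.

The harmony at that moment is A major triad (A, C#, E); D4 is not a chord tone.
It is approached by step down from E4 and left by step down to C#4.
Step in, step out in the same direction — a passing tone.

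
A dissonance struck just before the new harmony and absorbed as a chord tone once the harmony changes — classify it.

Anticipation.

Approach: ahead of the chord change (typically by step), so it is dissonant against the current harmony. Departure: none — the same pitch is restated or held and is a chord tone of the new harmony.
Dissonant first, consonant once the harmony catches up: the note simply arrives early — an anticipation. (The reverse timing, consonant first and dissonant after the change, would be a suspension or retardation.)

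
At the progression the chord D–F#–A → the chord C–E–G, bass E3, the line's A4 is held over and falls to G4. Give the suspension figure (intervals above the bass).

4–3 suspension.

At the second chord the bass is E3. The suspended A4 lies a fourth above the bass; after resolving down by step to G4, the interval above the bass becomes a third.
Suspension figures are named by those two intervals: 4–3.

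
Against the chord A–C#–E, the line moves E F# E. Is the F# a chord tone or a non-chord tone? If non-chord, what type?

The harmony at that moment is A major triad (A, C#, E); F# is not a chord tone.
It is approached by step up from E and left by step down to E.
Step away and step back to the same note — a neighbor tone (upper neighbor).

Non-chord tone — a neighbor tone.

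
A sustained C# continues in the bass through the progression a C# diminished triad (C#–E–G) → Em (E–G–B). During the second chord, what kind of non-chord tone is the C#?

The harmony at that moment is E minor triad (E, G, B); C# is not a chord tone.
It is held over (the same pitch as the preceding C#) and then sustained as the same pitch into the next harmony.
Sustained through a change of harmony — a pedal tone.

Pedal tone (pedal point).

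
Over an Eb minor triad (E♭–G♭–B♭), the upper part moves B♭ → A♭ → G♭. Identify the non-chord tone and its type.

A♭ is a passing tone.

The harmony at that moment is E♭ minor triad (E♭, G♭, B♭); A♭ is not a chord tone.
It is approached by step down from B♭ and left by step down to G♭.
Step in, step out in the same direction — a passing tone.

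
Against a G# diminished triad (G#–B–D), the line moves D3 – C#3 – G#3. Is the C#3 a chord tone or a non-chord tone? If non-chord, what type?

Non-chord tone — an escape tone.

The harmony at that moment is G# diminished triad (G#, B, D); C#3 is not a chord tone.
It is approached by step down from D3 and left by leap up to G#3.
Step in, leap out — an escape tone.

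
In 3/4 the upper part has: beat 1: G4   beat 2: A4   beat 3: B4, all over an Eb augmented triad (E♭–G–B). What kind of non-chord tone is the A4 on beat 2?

The harmony at that moment is E♭ augmented triad (E♭, G, B); A4 is not a chord tone.
It is approached by step up from G4 and left by step up to B4.
Step in, step out in the same direction — a passing tone.

Passing tone.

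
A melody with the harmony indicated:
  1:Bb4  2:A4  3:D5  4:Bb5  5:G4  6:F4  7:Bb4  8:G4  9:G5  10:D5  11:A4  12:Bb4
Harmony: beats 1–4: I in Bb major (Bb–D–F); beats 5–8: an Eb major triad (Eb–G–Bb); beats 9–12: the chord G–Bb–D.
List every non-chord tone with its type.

The harmony at that moment is Bb major triad (Bb, D, F); A4 is not a chord tone.
It is approached by step down from Bb4 and left by leap up to D5.
Step in, leap out — an escape tone.
The harmony at that moment is Eb major triad (Eb, G, Bb); F4 is not a chord tone.
It is approached by step down from G4 and left by leap up to Bb4.
Step in, leap out — an escape tone.
The harmony at that moment is G minor triad (G, Bb, D); A4 is not a chord tone.
It is approached by leap down from D5 and left by step up to Bb4.
Leap in, step out — an appoggiatura.

A4 (beat 2) — escape tone; F4 (beat 6) — escape tone; A4 (beat 11) — appoggiatura.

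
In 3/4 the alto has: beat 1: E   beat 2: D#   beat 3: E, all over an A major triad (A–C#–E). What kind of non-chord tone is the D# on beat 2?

The harmony at that moment is A major triad (A, C#, E); D# is not a chord tone.
It is approached by step down from E and left by step up to E.
Step away and step back to the same note — a neighbor tone (lower neighbor).

Lower neighbor tone.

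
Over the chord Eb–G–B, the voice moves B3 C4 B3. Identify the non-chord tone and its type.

The harmony at that moment is Eb augmented triad (Eb, G, B); C4 is not a chord tone.
It is approached by step up from B3 and left by step down to B3.
Step away and step back to the same note — a neighbor tone (upper neighbor).

C4 is a neighbor tone.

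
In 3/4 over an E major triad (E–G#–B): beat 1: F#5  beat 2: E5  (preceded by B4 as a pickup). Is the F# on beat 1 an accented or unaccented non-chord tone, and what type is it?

Accented appoggiatura.

The harmony at that moment is E major triad (E, G#, B); F#5 is not a chord tone.
It is approached by leap up from B4 and left by step down to E5.
Leap in, step out — an appoggiatura.
It falls on the downbeat, so it is accented.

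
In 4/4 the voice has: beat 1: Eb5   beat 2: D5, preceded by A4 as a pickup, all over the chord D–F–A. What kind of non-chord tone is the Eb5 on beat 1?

The harmony at that moment is D minor triad (D, F, A); Eb5 is not a chord tone.
It is approached by leap up from A4 and left by step down to D5.
Leap in, step out, metrically accented — an appoggiatura.

Appoggiatura.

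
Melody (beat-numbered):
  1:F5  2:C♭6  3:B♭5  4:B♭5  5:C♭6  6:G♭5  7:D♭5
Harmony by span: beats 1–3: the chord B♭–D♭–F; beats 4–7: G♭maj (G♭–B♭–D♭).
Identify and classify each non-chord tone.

The harmony at that moment is B♭ minor triad (B♭, D♭, F); C♭6 is not a chord tone.
It is approached by leap up from F5 and left by step down to B♭5.
Leap in, step out — an appoggiatura.
The harmony at that moment is G♭ major triad (G♭, B♭, D♭); C♭6 is not a chord tone.
It is approached by step up from B♭5 and left by leap down to G♭5.
Step in, leap out — an escape tone.

C♭6 (beat 2) — appoggiatura; C♭6 (beat 5) — escape tone.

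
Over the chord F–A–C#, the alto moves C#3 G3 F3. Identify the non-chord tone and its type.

G3 is an appoggiatura.

The harmony at that moment is F augmented triad (F, A, C#); G3 is not a chord tone.
It is approached by leap up from C#3 and left by step down to F3.
Leap in, step out — an appoggiatura.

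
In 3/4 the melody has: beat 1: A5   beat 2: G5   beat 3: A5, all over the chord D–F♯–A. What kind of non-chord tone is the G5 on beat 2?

Lower neighbor tone.

The harmony at that moment is D major triad (D, F♯, A); G5 is not a chord tone.
It is approached by step down from A5 and left by step up to A5.
Step away and step back to the same note — a neighbor tone (lower neighbor).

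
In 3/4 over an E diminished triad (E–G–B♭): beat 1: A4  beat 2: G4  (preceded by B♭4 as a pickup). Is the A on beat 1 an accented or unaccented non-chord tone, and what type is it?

Accented passing tone.

The harmony at that moment is E diminished triad (E, G, B♭); A4 is not a chord tone.
It is approached by step down from B♭4 and left by step down to G4.
Step in, step out in the same direction — a passing tone.
It falls on the downbeat, so it is accented.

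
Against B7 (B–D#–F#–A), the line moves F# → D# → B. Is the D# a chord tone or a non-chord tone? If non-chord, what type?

B dominant seventh chord contains B, D#, F#, A; D# is the third, so it is a chord tone.

Chord tone (the third of B dominant seventh chord).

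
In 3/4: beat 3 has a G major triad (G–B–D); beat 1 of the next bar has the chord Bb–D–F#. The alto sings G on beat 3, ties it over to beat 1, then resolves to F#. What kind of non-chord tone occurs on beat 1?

The harmony at that moment is Bb augmented triad (Bb, D, F#); G is not a chord tone.
It is held over (the same pitch as the preceding G) and left by step down to F#.
Held over from the previous chord and resolving down by step — a suspension.

Suspension.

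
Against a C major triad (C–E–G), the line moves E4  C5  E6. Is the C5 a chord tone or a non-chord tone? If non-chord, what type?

Chord tone (the root of C major triad).

C major triad contains C, E, G; C is the root, so it is a chord tone.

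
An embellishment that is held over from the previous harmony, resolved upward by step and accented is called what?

Retardation.

Approach: by preparation — the pitch is first a chord tone, then held (tied or repeated) while the harmony changes under it. Departure: up by step. Metric position: strong.
A prepared dissonance that resolves upward by step — a retardation. (The same figure resolving downward would be a suspension.)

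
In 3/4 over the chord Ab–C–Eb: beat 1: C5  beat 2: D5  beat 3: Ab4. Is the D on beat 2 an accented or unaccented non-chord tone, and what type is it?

The harmony at that moment is Ab major triad (Ab, C, Eb); D5 is not a chord tone.
It is approached by step up from C5 and left by leap down to Ab4.
Step in, leap out — an escape tone.
It falls on a weak beat, so it is unaccented.

Unaccented escape tone.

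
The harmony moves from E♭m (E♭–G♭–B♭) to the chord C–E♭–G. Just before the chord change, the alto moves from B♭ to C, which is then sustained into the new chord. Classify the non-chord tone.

The harmony at that moment is E♭ minor triad (E♭, G♭, B♭); C is not a chord tone.
It is approached by step up from B♭ and then sustained as the same pitch into the next harmony.
Arriving early and becoming a chord tone when the harmony changes — an anticipation.

C is an anticipation.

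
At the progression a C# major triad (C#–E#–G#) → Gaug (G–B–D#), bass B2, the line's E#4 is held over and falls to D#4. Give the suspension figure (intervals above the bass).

4–3 suspension.

At the second chord the bass is B2. The suspended E#4 lies a fourth above the bass; after resolving down by step to D#4, the interval above the bass becomes a third.
Suspension figures are named by those two intervals: 4–3.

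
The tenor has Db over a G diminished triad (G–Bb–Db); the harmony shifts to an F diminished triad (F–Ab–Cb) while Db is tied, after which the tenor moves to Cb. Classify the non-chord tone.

The harmony at that moment is F diminished triad (F, Ab, Cb); Db is not a chord tone.
It is held over (the same pitch as the preceding Db) and left by step down to Cb.
Held over from the previous chord and resolving down by step — a suspension.

Db is a suspension.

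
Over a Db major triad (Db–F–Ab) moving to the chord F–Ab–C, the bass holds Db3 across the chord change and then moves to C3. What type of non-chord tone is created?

Db3 is a suspension.

The harmony at that moment is F minor triad (F, Ab, C); Db3 is not a chord tone.
It is held over (the same pitch as the preceding Db3) and left by step down to C3.
Held over from the previous chord and resolving down by step — a suspension.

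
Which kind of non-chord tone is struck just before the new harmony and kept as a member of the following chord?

Anticipation.

Approach: ahead of the chord change (typically by step), so it is dissonant against the current harmony. Departure: none — the same pitch is restated or held and is a chord tone of the new harmony.
Dissonant first, consonant once the harmony catches up: the note simply arrives early — an anticipation. (The reverse timing, consonant first and dissonant after the change, would be a suspension or retardation.)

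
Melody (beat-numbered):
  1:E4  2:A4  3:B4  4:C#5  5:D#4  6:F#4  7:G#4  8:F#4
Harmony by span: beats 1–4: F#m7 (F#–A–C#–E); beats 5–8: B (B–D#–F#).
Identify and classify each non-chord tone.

B4 (beat 3) — passing tone; G#4 (beat 7) — neighbor tone.

The harmony at that moment is F# minor seventh chord (F#, A, C#, E); B4 is not a chord tone.
It is approached by step up from A4 and left by step up to C#5.
Step in, step out in the same direction — a passing tone.
The harmony at that moment is B major triad (B, D#, F#); G#4 is not a chord tone.
It is approached by step up from F#4 and left by step down to F#4.
Step away and step back to the same note — a neighbor tone (upper neighbor).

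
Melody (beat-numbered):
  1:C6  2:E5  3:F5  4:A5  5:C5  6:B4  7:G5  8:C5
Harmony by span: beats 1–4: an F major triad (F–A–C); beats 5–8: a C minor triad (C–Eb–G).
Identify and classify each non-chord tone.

The harmony at that moment is F major triad (F, A, C); E5 is not a chord tone.
It is approached by leap down from C6 and left by step up to F5.
Leap in, step out — an appoggiatura.
The harmony at that moment is C minor triad (C, Eb, G); B4 is not a chord tone.
It is approached by step down from C5 and left by leap up to G5.
Step in, leap out — an escape tone.

E5 (beat 2) — appoggiatura; B4 (beat 6) — escape tone.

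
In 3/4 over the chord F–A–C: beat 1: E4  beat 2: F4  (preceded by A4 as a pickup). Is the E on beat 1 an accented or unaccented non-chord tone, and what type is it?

Accented appoggiatura.

The harmony at that moment is F major triad (F, A, C); E4 is not a chord tone.
It is approached by leap down from A4 and left by step up to F4.
Leap in, step out — an appoggiatura.
It falls on the downbeat, so it is accented.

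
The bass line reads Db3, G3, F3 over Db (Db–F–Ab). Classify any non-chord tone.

G3 is an appoggiatura.

The harmony at that moment is Db major triad (Db, F, Ab); G3 is not a chord tone.
It is approached by leap up from Db3 and left by step down to F3.
Leap in, step out — an appoggiatura.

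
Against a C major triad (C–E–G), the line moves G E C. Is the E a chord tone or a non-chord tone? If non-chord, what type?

Chord tone (the third of C major triad).

C major triad contains C, E, G; E is the third, so it is a chord tone.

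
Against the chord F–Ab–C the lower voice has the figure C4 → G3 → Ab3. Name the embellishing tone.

The harmony at that moment is F minor triad (F, Ab, C); G3 is not a chord tone.
It is approached by leap down from C4 and left by step up to Ab3.
Leap in, step out — an appoggiatura.

G3 is an appoggiatura.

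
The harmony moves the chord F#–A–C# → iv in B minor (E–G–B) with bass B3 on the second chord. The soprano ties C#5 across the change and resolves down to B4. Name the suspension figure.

At the second chord the bass is B3. The suspended C#5 lies a ninth above the bass; after resolving down by step to B4, the interval above the bass becomes an octave.
Suspension figures are named by those two intervals: 9–8.

9–8 suspension.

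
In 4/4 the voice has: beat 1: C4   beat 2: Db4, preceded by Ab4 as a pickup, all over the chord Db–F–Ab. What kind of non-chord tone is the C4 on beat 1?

Appoggiatura.

The harmony at that moment is Db major triad (Db, F, Ab); C4 is not a chord tone.
It is approached by leap down from Ab4 and left by step up to Db4.
Leap in, step out, metrically accented — an appoggiatura.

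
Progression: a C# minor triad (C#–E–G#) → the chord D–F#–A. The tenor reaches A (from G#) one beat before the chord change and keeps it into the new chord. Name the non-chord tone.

A is an anticipation.

The harmony at that moment is C# minor triad (C#, E, G#); A is not a chord tone.
It is approached by step up from G# and then sustained as the same pitch into the next harmony.
Arriving early and becoming a chord tone when the harmony changes — an anticipation.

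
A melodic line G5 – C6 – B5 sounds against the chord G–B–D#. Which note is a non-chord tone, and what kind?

The harmony at that moment is G augmented triad (G, B, D#); C6 is not a chord tone.
It is approached by leap up from G5 and left by step down to B5.
Leap in, step out — an appoggiatura.

C6 is an appoggiatura.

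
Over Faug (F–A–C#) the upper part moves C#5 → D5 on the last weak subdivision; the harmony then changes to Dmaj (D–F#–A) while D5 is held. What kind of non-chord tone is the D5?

D5 is an anticipation.

The harmony at that moment is F augmented triad (F, A, C#); D5 is not a chord tone.
It is approached by step up from C#5 and then sustained as the same pitch into the next harmony.
Arriving early and becoming a chord tone when the harmony changes — an anticipation.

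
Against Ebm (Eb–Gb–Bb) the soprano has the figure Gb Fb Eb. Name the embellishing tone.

The harmony at that moment is Eb minor triad (Eb, Gb, Bb); Fb is not a chord tone.
It is approached by step down from Gb and left by step down to Eb.
Step in, step out in the same direction — a passing tone.

Fb is a passing tone.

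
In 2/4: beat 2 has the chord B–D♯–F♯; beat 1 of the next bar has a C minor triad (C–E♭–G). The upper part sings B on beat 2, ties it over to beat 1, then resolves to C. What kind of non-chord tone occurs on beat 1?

The harmony at that moment is C minor triad (C, E♭, G); B is not a chord tone.
It is held over (the same pitch as the preceding B) and left by step up to C.
Held over from the previous chord and resolving up by step — a retardation.

Retardation.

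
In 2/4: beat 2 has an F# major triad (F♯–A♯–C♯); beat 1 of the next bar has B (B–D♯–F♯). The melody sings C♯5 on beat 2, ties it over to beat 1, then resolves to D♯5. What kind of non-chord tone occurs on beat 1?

Retardation.

The harmony at that moment is B major triad (B, D♯, F♯); C♯5 is not a chord tone.
It is held over (the same pitch as the preceding C♯5) and left by step up to D♯5.
Held over from the previous chord and resolving up by step — a retardation.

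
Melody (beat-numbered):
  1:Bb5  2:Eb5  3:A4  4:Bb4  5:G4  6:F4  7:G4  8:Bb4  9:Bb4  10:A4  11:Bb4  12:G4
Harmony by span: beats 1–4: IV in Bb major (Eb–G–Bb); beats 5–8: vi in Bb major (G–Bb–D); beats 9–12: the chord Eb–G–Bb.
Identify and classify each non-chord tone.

The harmony at that moment is Eb major triad (Eb, G, Bb); A4 is not a chord tone.
It is approached by leap down from Eb5 and left by step up to Bb4.
Leap in, step out — an appoggiatura.
The harmony at that moment is G minor triad (G, Bb, D); F4 is not a chord tone.
It is approached by step down from G4 and left by step up to G4.
Step away and step back to the same note — a neighbor tone (lower neighbor).
The harmony at that moment is Eb major triad (Eb, G, Bb); A4 is not a chord tone.
It is approached by step down from Bb4 and left by step up to Bb4.
Step away and step back to the same note — a neighbor tone (lower neighbor).

A4 (beat 3) — appoggiatura; F4 (beat 6) — neighbor tone; A4 (beat 10) — neighbor tone.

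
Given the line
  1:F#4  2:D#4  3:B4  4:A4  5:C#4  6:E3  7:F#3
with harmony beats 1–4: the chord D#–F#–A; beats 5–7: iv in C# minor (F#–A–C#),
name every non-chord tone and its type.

B4 (beat 3) — appoggiatura; E3 (beat 6) — appoggiatura.

The harmony at that moment is D# diminished triad (D#, F#, A); B4 is not a chord tone.
It is approached by leap up from D#4 and left by step down to A4.
Leap in, step out — an appoggiatura.
The harmony at that moment is F# minor triad (F#, A, C#); E3 is not a chord tone.
It is approached by leap down from C#4 and left by step up to F#3.
Leap in, step out — an appoggiatura.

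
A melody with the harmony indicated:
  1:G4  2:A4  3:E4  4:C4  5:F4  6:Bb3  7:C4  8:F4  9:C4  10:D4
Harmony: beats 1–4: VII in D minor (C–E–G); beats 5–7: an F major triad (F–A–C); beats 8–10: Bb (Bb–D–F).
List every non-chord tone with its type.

The harmony at that moment is C major triad (C, E, G); A4 is not a chord tone.
It is approached by step up from G4 and left by leap down to E4.
Step in, leap out — an escape tone.
The harmony at that moment is F major triad (F, A, C); Bb3 is not a chord tone.
It is approached by leap down from F4 and left by step up to C4.
Leap in, step out — an appoggiatura.
The harmony at that moment is Bb major triad (Bb, D, F); C4 is not a chord tone.
It is approached by leap down from F4 and left by step up to D4.
Leap in, step out — an appoggiatura.

A4 (beat 2) — escape tone; Bb3 (beat 6) — appoggiatura; C4 (beat 9) — appoggiatura.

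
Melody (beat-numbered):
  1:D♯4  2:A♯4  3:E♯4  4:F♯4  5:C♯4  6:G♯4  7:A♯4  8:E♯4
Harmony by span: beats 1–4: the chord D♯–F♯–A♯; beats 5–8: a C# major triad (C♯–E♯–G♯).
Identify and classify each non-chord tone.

The harmony at that moment is D♯ minor triad (D♯, F♯, A♯); E♯4 is not a chord tone.
It is approached by leap down from A♯4 and left by step up to F♯4.
Leap in, step out — an appoggiatura.
The harmony at that moment is C♯ major triad (C♯, E♯, G♯); A♯4 is not a chord tone.
It is approached by step up from G♯4 and left by leap down to E♯4.
Step in, leap out — an escape tone.

E♯4 (beat 3) — appoggiatura; A♯4 (beat 7) — escape tone.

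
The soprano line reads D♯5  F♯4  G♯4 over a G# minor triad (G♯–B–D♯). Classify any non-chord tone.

The harmony at that moment is G♯ minor triad (G♯, B, D♯); F♯4 is not a chord tone.
It is approached by leap down from D♯5 and left by step up to G♯4.
Leap in, step out — an appoggiatura.

F♯4 is an appoggiatura.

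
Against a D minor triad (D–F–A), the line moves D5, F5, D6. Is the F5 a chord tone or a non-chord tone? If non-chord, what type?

Chord tone (the third of D minor triad).

D minor triad contains D, F, A; F is the third, so it is a chord tone.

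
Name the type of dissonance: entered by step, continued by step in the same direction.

Passing tone.

Approach: by step. Departure: by step, continuing in the same direction.
Stepwise on both sides with no change of direction means the note fills in the space between two different chord tones — a passing tone. (Had it turned back to its starting note it would be a neighbor tone instead.)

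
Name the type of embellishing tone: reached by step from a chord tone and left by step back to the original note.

Neighbor tone.

Approach: by step. Departure: by step in the opposite direction, back to the starting pitch.
Stepwise on both sides but reversing to return to the same chord tone — a neighbor tone. (Had it continued onward in the same direction it would be a passing tone instead.)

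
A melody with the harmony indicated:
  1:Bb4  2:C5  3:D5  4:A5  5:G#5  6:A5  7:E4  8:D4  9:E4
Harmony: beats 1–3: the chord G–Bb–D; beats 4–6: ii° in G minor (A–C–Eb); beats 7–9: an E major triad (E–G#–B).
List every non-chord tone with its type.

The harmony at that moment is G minor triad (G, Bb, D); C5 is not a chord tone.
It is approached by step up from Bb4 and left by step up to D5.
Step in, step out in the same direction — a passing tone.
The harmony at that moment is A diminished triad (A, C, Eb); G#5 is not a chord tone.
It is approached by step down from A5 and left by step up to A5.
Step away and step back to the same note — a neighbor tone (lower neighbor).
The harmony at that moment is E major triad (E, G#, B); D4 is not a chord tone.
It is approached by step down from E4 and left by step up to E4.
Step away and step back to the same note — a neighbor tone (lower neighbor).

C5 (beat 2) — passing tone; G#5 (beat 5) — neighbor tone; D4 (beat 8) — neighbor tone.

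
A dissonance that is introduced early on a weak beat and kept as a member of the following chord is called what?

Anticipation.

Approach: ahead of the chord change (typically by step), so it is dissonant against the current harmony. Departure: none — the same pitch is restated or held and is a chord tone of the new harmony.
Dissonant first, consonant once the harmony catches up: the note simply arrives early — an anticipation. (The reverse timing, consonant first and dissonant after the change, would be a suspension or retardation.)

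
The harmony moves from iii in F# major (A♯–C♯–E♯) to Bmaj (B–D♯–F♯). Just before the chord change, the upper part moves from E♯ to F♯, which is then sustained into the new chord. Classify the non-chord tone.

F♯ is an anticipation.

The harmony at that moment is A♯ minor triad (A♯, C♯, E♯); F♯ is not a chord tone.
It is approached by step up from E♯ and then sustained as the same pitch into the next harmony.
Arriving early and becoming a chord tone when the harmony changes — an anticipation.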